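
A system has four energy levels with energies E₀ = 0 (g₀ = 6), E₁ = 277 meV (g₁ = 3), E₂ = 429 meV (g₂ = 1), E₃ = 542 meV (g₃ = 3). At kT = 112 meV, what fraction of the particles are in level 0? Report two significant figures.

0.95

Eᵢ/kT = 0, 2.473, 3.830, 4.839.
Z = Σ gᵢe^(−Eᵢ/kT) = 6·e^(−0) + 3·e^(−2.473) + 1·e^(−3.830) + 3·e^(−4.839) = 6.000 + 0.2530 + 0.02171 + 0.02374 = 6.298.
P₀ = g₀ e^(−E₀/kT) / Z = 6.000/6.298 = 0.95.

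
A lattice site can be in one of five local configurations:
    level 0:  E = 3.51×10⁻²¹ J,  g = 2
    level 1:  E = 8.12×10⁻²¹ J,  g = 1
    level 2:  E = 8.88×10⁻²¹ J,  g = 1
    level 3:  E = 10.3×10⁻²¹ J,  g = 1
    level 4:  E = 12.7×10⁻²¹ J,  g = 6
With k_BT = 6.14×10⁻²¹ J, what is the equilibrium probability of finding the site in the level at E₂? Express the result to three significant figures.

Eᵢ/kT = 0.57166, 1.3225, 1.4463, 1.6775, 2.0684.
Z = Σ gᵢe^(−Eᵢ/kT) = 2·e^(−0.57166) + 1·e^(−1.3225) + 1·e^(−1.4463) + 1·e^(−1.6775) + 6·e^(−2.0684) = 1.1292 + 0.26647 + 0.23544 + 0.18684 + 0.75833 = 2.5763.
P₂ = g₂ e^(−E₂/kT) / Z = 0.23544/2.5763 = 0.0914.

0.0914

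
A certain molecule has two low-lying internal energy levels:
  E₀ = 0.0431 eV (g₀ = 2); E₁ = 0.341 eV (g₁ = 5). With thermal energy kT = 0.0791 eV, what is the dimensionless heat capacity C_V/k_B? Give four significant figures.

Eᵢ/kT = 0.544880, 4.31100.
Z = Σ gᵢe^(−Eᵢ/kT) = 2·e^(−0.544880) + 5·e^(−4.31100) = 1.15982 + 0.0671006 = 1.22692.
⟨E⟩ = 0.0593923 eV, ⟨E²⟩ = 0.00811546 eV².
C_V/k_B = (⟨E²⟩ − ⟨E⟩²)/(kT)² = (0.00811546 − 0.00352745)/0.00625681 = 0.7333.

0.7333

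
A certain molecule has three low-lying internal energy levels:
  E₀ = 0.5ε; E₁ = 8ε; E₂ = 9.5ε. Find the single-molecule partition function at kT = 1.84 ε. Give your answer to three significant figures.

Eᵢ/kT = 0.27174, 4.3478, 5.1630.
Z = Σ e^(−Eᵢ/kT) = e^(−0.27174) + e^(−4.3478) + e^(−5.1630) = 0.76205 + 0.012935 + 0.0057245 = 0.78071.

Z = 0.781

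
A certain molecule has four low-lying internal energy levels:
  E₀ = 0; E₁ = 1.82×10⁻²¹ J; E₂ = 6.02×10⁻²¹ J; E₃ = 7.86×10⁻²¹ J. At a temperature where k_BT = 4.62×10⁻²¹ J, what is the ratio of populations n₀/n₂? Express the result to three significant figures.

n₀/n₂ = exp[−(E₀−E₂)/kT] = exp(−(-6.02 ×10⁻²¹ J)/(4.62 ×10⁻²¹ J)) = exp(1.3030) = 3.68.

3.68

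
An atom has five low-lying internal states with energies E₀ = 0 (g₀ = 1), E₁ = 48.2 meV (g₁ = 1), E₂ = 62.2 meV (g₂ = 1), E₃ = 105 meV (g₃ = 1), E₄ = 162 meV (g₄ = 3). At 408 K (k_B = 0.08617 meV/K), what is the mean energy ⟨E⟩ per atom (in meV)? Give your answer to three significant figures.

21.9 meV

k_BT = 0.08617 × 408 K = 35.157 meV.
Eᵢ/kT = 0, 1.3710, 1.7692, 2.9866, 4.6079.
Z = Σ gᵢe^(−Eᵢ/kT) = 1·e^(−0) + 1·e^(−1.3710) + 1·e^(−1.7692) + 1·e^(−2.9866) + 3·e^(−4.6079) = 1.0000 + 0.25385 + 0.17047 + 0.050459 + 0.029918 = 1.5047.
⟨E⟩ = Σ Eᵢ gᵢe^(−Eᵢ/kT) / Z = (0·1.0000 + 48.2·0.25385 + 62.2·0.17047 + 105·0.050459 + 162·0.029918) / 1.5047 = 21.9 meV.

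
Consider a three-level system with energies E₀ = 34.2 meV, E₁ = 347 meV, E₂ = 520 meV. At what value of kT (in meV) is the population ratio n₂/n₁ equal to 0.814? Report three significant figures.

n₂/n₁ = exp[−(E₂−E₁)/kT] = 0.814.
⇒ (E₂−E₁)/kT = ln(1/0.814) = ln(1.2285) = 0.20579.
kT = 173 meV / 0.20579 = 841 meV.

841 meV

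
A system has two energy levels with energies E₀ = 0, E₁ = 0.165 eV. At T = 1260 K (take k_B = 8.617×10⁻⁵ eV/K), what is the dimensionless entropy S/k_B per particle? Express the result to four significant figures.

k_BT = 8.617×10⁻⁵ × 1260 K = 0.108574 eV.
Eᵢ/kT = 0, 1.51970.
Z = Σ e^(−Eᵢ/kT) = e^(−0) + e^(−1.51970) = 1.00000 + 0.218778 = 1.21878.
⟨E⟩ = Σ EᵢPᵢ = 0.0296184 eV.
S/k_B = ln Z + ⟨E⟩/kT = ln(1.21878) + 0.0296184/0.108574 = 0.197850 + 0.272795 = 0.4706.

0.4706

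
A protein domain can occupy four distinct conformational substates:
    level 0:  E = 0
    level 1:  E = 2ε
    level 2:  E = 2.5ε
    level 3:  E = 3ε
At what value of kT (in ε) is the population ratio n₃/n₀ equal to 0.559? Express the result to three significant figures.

n₃/n₀ = exp[−(E₃−E₀)/kT] = 0.559.
⇒ (E₃−E₀)/kT = ln(1/0.559) = ln(1.7889) = 0.58160.
kT = 3ε / 0.58160 = 5.16 ε.

5.16 ε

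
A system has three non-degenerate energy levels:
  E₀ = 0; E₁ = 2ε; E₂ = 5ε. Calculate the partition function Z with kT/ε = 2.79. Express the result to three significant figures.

Z = 1.65

Eᵢ/kT = 0, 0.71685, 1.7921.
Z = Σ e^(−Eᵢ/kT) = e^(−0) + e^(−0.71685) + e^(−1.7921) = 1.0000 + 0.48829 + 0.16661 = 1.6549.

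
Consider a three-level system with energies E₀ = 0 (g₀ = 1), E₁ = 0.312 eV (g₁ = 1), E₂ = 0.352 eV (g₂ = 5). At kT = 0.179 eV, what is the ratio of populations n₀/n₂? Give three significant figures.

1.43

n₀/n₂ = (g₀/g₂) exp[−(E₀−E₂)/kT] = (1/5) × exp(−(-0.352 eV)/(0.179 eV)) = (1/5) × exp(1.9665) = 1.43.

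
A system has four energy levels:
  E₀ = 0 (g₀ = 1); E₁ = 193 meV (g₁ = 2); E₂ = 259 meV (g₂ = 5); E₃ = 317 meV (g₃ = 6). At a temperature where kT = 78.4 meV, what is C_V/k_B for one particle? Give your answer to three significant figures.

2.27

Eᵢ/kT = 0, 2.4617, 3.3036, 4.0434.
Z = Σ gᵢe^(−Eᵢ/kT) = 1·e^(−0) + 2·e^(−2.4617) + 5·e^(−3.3036) + 6·e^(−4.0434) = 1.0000 + 0.17058 + 0.18375 + 0.10523 = 1.4596.
⟨E⟩ = 78.015 meV, ⟨E²⟩ = 20043 meV².
C_V/k_B = (⟨E²⟩ − ⟨E⟩²)/(kT)² = (20043 − 6086.3)/6146.6 = 2.27.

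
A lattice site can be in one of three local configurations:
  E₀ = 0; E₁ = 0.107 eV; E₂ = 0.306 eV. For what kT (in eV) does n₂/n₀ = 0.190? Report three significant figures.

n₂/n₀ = exp[−(E₂−E₀)/kT] = 0.190.
⇒ (E₂−E₀)/kT = ln(1/0.190) = ln(5.2632) = 1.6607.
kT = 0.306 eV / 1.6607 = 0.184 eV.

0.184 eV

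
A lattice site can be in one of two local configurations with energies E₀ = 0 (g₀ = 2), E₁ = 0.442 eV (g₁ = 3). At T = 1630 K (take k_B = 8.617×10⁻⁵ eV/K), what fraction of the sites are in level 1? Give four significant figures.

k_BT = 8.617×10⁻⁵ × 1630 K = 0.140457 eV.
Eᵢ/kT = 0, 3.14687.
Z = Σ gᵢe^(−Eᵢ/kT) = 2·e^(−0) + 3·e^(−3.14687) = 2.00000 + 0.128959 = 2.12896.
P₁ = g₁ e^(−E₁/kT) / Z = 0.128959/2.12896 = 0.06057.

0.06057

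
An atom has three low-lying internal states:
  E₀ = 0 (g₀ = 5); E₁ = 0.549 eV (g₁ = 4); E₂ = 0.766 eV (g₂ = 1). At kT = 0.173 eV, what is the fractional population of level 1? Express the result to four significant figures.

Eᵢ/kT = 0, 3.17341, 4.42775.
Z = Σ gᵢe^(−Eᵢ/kT) = 5·e^(−0) + 4·e^(−3.17341) + 1·e^(−4.42775) = 5.00000 + 0.167442 + 0.0119413 = 5.17938.
P₁ = g₁ e^(−E₁/kT) / Z = 0.167442/5.17938 = 0.03233.

0.03233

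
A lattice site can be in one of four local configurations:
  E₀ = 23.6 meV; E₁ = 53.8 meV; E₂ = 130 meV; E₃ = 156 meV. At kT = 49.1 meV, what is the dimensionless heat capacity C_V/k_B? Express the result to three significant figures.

0.520

Eᵢ/kT = 0.48065, 1.0957, 2.6477, 3.1772.
Z = Σ e^(−Eᵢ/kT) = e^(−0.48065) + e^(−1.0957) + e^(−2.6477) + e^(−3.1772) = 0.61838 + 0.33431 + 0.070814 + 0.041702 = 1.0652.
⟨E⟩ = 45.335 meV, ⟨E²⟩ = 3308.0 meV².
C_V/k_B = (⟨E²⟩ − ⟨E⟩²)/(kT)² = (3308.0 − 2055.3)/2410.8 = 0.520.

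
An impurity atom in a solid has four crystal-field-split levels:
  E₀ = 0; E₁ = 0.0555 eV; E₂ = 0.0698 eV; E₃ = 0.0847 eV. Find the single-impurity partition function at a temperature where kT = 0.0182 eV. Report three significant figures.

Z = 1.08

Eᵢ/kT = 0, 3.0495, 3.8352, 4.6538.
Z = Σ e^(−Eᵢ/kT) = e^(−0) + e^(−3.0495) + e^(−3.8352) + e^(−4.6538) = 1.0000 + 0.047383 + 0.021597 + 0.0095253 = 1.0785.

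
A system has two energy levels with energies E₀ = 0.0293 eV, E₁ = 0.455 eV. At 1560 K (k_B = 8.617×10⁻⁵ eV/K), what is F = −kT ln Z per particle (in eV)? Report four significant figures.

0.02375 eV

k_BT = 8.617×10⁻⁵ × 1560 K = 0.134425 eV.
Eᵢ/kT = 0.217965, 3.38479.
Z = Σ e^(−Eᵢ/kT) = e^(−0.217965) + e^(−3.38479) = 0.804154 + 0.0338848 = 0.838039.
F = −kT ln Z = −0.134425 × ln(0.838039) = −0.134425 × -0.176691 = 0.02375 eV.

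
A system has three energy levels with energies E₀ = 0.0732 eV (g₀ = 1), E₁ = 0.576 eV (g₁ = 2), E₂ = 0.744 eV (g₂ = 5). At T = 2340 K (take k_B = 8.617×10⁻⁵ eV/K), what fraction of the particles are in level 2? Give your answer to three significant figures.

k_BT = 8.617×10⁻⁵ × 2340 K = 0.20164 eV.
Eᵢ/kT = 0.36302, 2.8566, 3.6897.
Z = Σ gᵢe^(−Eᵢ/kT) = 1·e^(−0.36302) + 2·e^(−2.8566) + 5·e^(−3.6897) = 0.69557 + 0.11493 + 0.12490 = 0.93540.
P₂ = g₂ e^(−E₂/kT) / Z = 0.12490/0.93540 = 0.134.

0.134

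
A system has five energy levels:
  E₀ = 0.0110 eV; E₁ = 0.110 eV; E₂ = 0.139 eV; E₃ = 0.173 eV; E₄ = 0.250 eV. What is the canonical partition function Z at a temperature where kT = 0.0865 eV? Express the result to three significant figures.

Eᵢ/kT = 0.12717, 1.2717, 1.6069, 2.0000, 2.8902.
Z = Σ e^(−Eᵢ/kT) = e^(−0.12717) + e^(−1.2717) + e^(−1.6069) + e^(−2.0000) + e^(−2.8902) = 0.88058 + 0.28035 + 0.20051 + 0.13534 + 0.055565 = 1.5523.

Z = 1.55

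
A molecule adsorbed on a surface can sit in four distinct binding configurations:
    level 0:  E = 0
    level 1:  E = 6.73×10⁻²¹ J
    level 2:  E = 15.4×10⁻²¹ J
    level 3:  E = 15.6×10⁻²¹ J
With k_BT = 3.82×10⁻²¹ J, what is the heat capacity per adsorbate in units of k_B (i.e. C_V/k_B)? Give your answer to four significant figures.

Eᵢ/kT = 0, 1.76178, 4.03141, 4.08377.
Z = Σ e^(−Eᵢ/kT) = e^(−0) + e^(−1.76178) + e^(−4.03141) + e^(−4.08377) = 1.00000 + 0.171739 + 0.0177493 + 0.0168438 = 1.20633.
⟨E⟩ = 1.40252, ⟨E²⟩ = 13.3356.
C_V/k_B = (⟨E²⟩ − ⟨E⟩²)/(kT)² = (13.3356 − 1.96706)/14.5924 = 0.7791.

0.7791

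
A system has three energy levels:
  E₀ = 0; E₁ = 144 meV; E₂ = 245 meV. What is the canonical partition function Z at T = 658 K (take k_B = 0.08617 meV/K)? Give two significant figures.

Z = 1.1

k_BT = 0.08617 × 658 K = 56.70 meV.
Eᵢ/kT = 0, 2.540, 4.321.
Z = Σ e^(−Eᵢ/kT) = e^(−0) + e^(−2.540) + e^(−4.321) = 1.000 + 0.07887 + 0.01329 = 1.092.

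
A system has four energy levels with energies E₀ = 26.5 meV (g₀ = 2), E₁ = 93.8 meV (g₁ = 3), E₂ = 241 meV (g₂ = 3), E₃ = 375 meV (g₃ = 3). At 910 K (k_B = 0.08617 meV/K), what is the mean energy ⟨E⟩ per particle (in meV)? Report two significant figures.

k_BT = 0.08617 × 910 K = 78.41 meV.
Eᵢ/kT = 0.3380, 1.196, 3.074, 4.783.
Z = Σ gᵢe^(−Eᵢ/kT) = 2·e^(−0.3380) + 3·e^(−1.196) + 3·e^(−3.074) + 3·e^(−4.783) = 1.426 + 0.9072 + 0.1387 + 0.02511 = 2.497.
⟨E⟩ = Σ Eᵢ gᵢe^(−Eᵢ/kT) / Z = (26.5·1.426 + 93.8·0.9072 + 241·0.1387 + 375·0.02511) / 2.497 = 66 meV.

66 meV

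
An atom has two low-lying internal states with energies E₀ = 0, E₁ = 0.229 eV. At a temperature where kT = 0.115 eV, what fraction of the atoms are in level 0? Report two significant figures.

Eᵢ/kT = 0, 1.991.
Z = Σ e^(−Eᵢ/kT) = e^(−0) + e^(−1.991) = 1.000 + 0.1366 = 1.137.
P₀ = e^(−E₀/kT) / Z = 1.000/1.137 = 0.88.

0.88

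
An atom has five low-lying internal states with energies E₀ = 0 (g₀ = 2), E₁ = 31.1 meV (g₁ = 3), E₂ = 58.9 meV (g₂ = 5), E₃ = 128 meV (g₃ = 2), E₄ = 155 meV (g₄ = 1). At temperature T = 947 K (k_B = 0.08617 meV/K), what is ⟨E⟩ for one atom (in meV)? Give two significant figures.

40 meV

k_BT = 0.08617 × 947 K = 81.60 meV.
Eᵢ/kT = 0, 0.3811, 0.7218, 1.569, 1.900.
Z = Σ gᵢe^(−Eᵢ/kT) = 2·e^(−0) + 3·e^(−0.3811) + 5·e^(−0.7218) + 2·e^(−1.569) + 1·e^(−1.900) = 2.000 + 2.049 + 2.429 + 0.4165 + 0.1496 = 7.044.
⟨E⟩ = Σ Eᵢ gᵢe^(−Eᵢ/kT) / Z = (0·2.000 + 31.1·2.049 + 58.9·2.429 + 128·0.4165 + 155·0.1496) / 7.044 = 40 meV.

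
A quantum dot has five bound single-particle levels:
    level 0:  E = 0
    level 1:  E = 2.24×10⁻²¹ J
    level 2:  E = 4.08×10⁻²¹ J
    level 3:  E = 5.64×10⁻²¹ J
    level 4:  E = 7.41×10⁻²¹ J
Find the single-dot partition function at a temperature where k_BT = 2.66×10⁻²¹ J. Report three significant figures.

Z = 1.83

Eᵢ/kT = 0, 0.84211, 1.5338, 2.1203, 2.7857.
Z = Σ e^(−Eᵢ/kT) = e^(−0) + e^(−0.84211) + e^(−1.5338) + e^(−2.1203) + e^(−2.7857) = 1.0000 + 0.43080 + 0.21571 + 0.12000 + 0.061686 = 1.8282.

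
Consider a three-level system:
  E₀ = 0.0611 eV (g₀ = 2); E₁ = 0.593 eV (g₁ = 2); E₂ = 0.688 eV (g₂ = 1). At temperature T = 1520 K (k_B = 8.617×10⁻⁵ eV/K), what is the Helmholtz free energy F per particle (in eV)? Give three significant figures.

k_BT = 8.617×10⁻⁵ × 1520 K = 0.13098 eV.
Eᵢ/kT = 0.46648, 4.5274, 5.2527.
Z = Σ gᵢe^(−Eᵢ/kT) = 2·e^(−0.46648) + 2·e^(−4.5274) + 1·e^(−5.2527) = 1.2544 + 0.021617 + 0.0052334 = 1.2813.
F = −kT ln Z = −0.13098 × ln(1.2813) = −0.13098 × 0.24788 = -0.0325 eV.

-0.0325 eV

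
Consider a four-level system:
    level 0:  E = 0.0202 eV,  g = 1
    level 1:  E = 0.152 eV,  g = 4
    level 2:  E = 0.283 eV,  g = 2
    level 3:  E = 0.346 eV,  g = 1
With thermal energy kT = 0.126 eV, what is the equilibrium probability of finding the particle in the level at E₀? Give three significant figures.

0.366

Eᵢ/kT = 0.16032, 1.2063, 2.2460, 2.7460.
Z = Σ gᵢe^(−Eᵢ/kT) = 1·e^(−0.16032) + 4·e^(−1.2063) + 2·e^(−2.2460) + 1·e^(−2.7460) = 0.85187 + 1.1972 + 0.21164 + 0.064184 = 2.3249.
P₀ = g₀ e^(−E₀/kT) / Z = 0.85187/2.3249 = 0.366.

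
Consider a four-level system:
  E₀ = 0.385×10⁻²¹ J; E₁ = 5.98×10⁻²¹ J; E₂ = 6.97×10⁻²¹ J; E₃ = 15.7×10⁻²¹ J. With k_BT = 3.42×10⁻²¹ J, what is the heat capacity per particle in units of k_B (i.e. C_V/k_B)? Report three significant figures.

Eᵢ/kT = 0.11257, 1.7485, 2.0380, 4.5906.
Z = Σ e^(−Eᵢ/kT) = e^(−0.11257) + e^(−1.7485) + e^(−2.0380) + e^(−4.5906) = 0.89353 + 0.17403 + 0.13029 + 0.010147 = 1.2080.
⟨E⟩ = 2.0299, ⟨E²⟩ = 12.572.
C_V/k_B = (⟨E²⟩ − ⟨E⟩²)/(kT)² = (12.572 − 4.1205)/11.696 = 0.723.

0.723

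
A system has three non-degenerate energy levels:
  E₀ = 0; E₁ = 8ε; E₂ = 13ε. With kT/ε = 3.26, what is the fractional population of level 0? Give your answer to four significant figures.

0.9054

Eᵢ/kT = 0, 2.45399, 3.98773.
Z = Σ e^(−Eᵢ/kT) = e^(−0) + e^(−2.45399) + e^(−3.98773) = 1.00000 + 0.0859500 + 0.0185418 = 1.10449.
P₀ = e^(−E₀/kT) / Z = 1.00000/1.10449 = 0.9054.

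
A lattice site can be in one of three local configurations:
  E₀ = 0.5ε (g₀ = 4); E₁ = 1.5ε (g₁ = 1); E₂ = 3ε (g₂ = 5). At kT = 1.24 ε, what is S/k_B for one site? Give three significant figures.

Eᵢ/kT = 0.40323, 1.2097, 2.4194.
Z = Σ gᵢe^(−Eᵢ/kT) = 4·e^(−0.40323) + 1·e^(−1.2097) + 5·e^(−2.4194) = 2.6726 + 0.29829 + 0.44487 = 3.4158.
⟨E⟩ = Σ EᵢPᵢ = 0.91292 ε.
S/k_B = ln Z + ⟨E⟩/kT = ln(3.4158) + 0.91292/1.24 = 1.2284 + 0.73623 = 1.96.

1.96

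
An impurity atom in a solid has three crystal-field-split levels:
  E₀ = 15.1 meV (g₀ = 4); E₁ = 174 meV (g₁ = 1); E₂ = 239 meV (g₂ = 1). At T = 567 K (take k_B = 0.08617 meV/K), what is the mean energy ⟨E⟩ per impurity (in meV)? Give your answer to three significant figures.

k_BT = 0.08617 × 567 K = 48.858 meV.
Eᵢ/kT = 0.30906, 3.5613, 4.8917.
Z = Σ gᵢe^(−Eᵢ/kT) = 4·e^(−0.30906) + 1·e^(−3.5613) + 1·e^(−4.8917) = 2.9365 + 0.028402 + 0.0075086 = 2.9724.
⟨E⟩ = Σ Eᵢ gᵢe^(−Eᵢ/kT) / Z = (15.1·2.9365 + 174·0.028402 + 239·0.0075086) / 2.9724 = 17.2 meV.

17.2 meV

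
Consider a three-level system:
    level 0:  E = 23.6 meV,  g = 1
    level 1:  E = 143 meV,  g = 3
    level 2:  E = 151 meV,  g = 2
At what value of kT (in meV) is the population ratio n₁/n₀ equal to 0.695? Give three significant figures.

n₁/n₀ = (g₁/g₀) exp[−(E₁−E₀)/kT] = 0.695.
⇒ (E₁−E₀)/kT = ln((3/1)/0.695) = ln(4.3165) = 1.4624.
kT = 119.4 meV / 1.4624 = 81.6 meV.

81.6 meV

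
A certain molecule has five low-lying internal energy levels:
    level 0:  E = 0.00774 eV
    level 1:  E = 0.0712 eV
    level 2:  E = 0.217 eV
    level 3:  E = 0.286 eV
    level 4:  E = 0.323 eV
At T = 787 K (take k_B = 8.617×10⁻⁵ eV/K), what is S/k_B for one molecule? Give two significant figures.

k_BT = 8.617×10⁻⁵ × 787 K = 0.06782 eV.
Eᵢ/kT = 0.1141, 1.050, 3.200, 4.217, 4.763.
Z = Σ e^(−Eᵢ/kT) = e^(−0.1141) + e^(−1.050) + e^(−3.200) + e^(−4.217) + e^(−4.763) = 0.8922 + 0.3499 + 0.04076 + 0.01474 + 0.008540 = 1.306.
⟨E⟩ = Σ EᵢPᵢ = 0.03648 eV.
S/k_B = ln Z + ⟨E⟩/kT = ln(1.306) + 0.03648/0.06782 = 0.2670 + 0.5379 = 0.80.

0.80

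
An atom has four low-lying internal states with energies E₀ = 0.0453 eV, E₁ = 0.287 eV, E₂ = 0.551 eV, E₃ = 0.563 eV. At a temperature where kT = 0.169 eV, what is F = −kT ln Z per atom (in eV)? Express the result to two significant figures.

Eᵢ/kT = 0.2680, 1.698, 3.260, 3.331.
Z = Σ e^(−Eᵢ/kT) = e^(−0.2680) + e^(−1.698) + e^(−3.260) + e^(−3.331) = 0.7649 + 0.1830 + 0.03839 + 0.03576 = 1.022.
F = −kT ln Z = −0.169 × ln(1.022) = −0.169 × 0.02176 = -0.0037 eV.

-0.0037 eV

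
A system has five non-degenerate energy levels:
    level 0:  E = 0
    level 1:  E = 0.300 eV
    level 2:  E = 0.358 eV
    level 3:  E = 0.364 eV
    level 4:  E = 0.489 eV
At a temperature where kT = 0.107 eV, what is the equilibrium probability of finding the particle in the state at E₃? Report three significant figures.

Eᵢ/kT = 0, 2.8037, 3.3458, 3.4019, 4.5701.
Z = Σ e^(−Eᵢ/kT) = e^(−0) + e^(−2.8037) + e^(−3.3458) + e^(−3.4019) + e^(−4.5701) = 1.0000 + 0.060585 + 0.035232 + 0.033310 + 0.010357 = 1.1395.
P₃ = e^(−E₃/kT) / Z = 0.033310/1.1395 = 0.0292.

0.0292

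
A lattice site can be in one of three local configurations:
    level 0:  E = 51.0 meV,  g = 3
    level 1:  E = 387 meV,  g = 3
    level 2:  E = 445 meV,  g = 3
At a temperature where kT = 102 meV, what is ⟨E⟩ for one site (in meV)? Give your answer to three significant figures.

Eᵢ/kT = 0.50000, 3.7941, 4.3627.
Z = Σ gᵢe^(−Eᵢ/kT) = 3·e^(−0.50000) + 3·e^(−3.7941) + 3·e^(−4.3627) = 1.8196 + 0.067509 + 0.038232 = 1.9253.
⟨E⟩ = Σ Eᵢ gᵢe^(−Eᵢ/kT) / Z = (51.0·1.8196 + 387·0.067509 + 445·0.038232) / 1.9253 = 70.6 meV.

70.6 meV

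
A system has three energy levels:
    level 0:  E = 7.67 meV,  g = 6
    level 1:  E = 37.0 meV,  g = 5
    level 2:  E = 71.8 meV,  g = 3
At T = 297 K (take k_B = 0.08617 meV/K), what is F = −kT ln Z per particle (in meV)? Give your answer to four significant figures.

k_BT = 0.08617 × 297 K = 25.5925 meV.
Eᵢ/kT = 0.299697, 1.44574, 2.80551.
Z = Σ gᵢe^(−Eᵢ/kT) = 6·e^(−0.299697) + 5·e^(−1.44574) + 3·e^(−2.80551) = 4.44626 + 1.17786 + 0.181428 = 5.80555.
F = −kT ln Z = −25.5925 × ln(5.80555) = −25.5925 × 1.75881 = -45.01 meV.

-45.01 meV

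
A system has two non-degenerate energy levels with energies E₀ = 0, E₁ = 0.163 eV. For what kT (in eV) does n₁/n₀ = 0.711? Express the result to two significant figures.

0.48 eV

n₁/n₀ = exp[−(E₁−E₀)/kT] = 0.711.
⇒ (E₁−E₀)/kT = ln(1/0.711) = ln(1.406) = 0.3407.
kT = 0.163 eV / 0.3407 = 0.48 eV.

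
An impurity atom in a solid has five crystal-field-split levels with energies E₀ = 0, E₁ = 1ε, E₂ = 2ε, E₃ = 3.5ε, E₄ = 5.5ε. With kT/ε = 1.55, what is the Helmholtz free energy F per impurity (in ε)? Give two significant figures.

-1.0 ε

Eᵢ/kT = 0, 0.6452, 1.290, 2.258, 3.548.
Z = Σ e^(−Eᵢ/kT) = e^(−0) + e^(−0.6452) + e^(−1.290) + e^(−2.258) + e^(−3.548) = 1.000 + 0.5246 + 0.2753 + 0.1046 + 0.02878 = 1.933.
F = −kT ln Z = −1.55 × ln(1.933) = −1.55 × 0.6591 = -1.0 ε.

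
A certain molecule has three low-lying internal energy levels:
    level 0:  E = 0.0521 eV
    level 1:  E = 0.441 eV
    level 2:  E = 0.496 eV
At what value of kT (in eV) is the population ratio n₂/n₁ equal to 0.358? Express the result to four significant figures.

0.05354 eV

n₂/n₁ = exp[−(E₂−E₁)/kT] = 0.358.
⇒ (E₂−E₁)/kT = ln(1/0.358) = ln(2.79330) = 1.02722.
kT = 0.055 eV / 1.02722 = 0.05354 eV.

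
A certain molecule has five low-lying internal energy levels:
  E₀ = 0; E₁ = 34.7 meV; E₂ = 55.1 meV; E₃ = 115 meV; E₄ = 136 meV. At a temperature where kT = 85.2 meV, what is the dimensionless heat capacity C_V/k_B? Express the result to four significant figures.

0.2629

Eᵢ/kT = 0, 0.407277, 0.646714, 1.34977, 1.59624.
Z = Σ e^(−Eᵢ/kT) = e^(−0) + e^(−0.407277) + e^(−0.646714) + e^(−1.34977) + e^(−1.59624) = 1.00000 + 0.665460 + 0.523764 + 0.259300 + 0.202657 = 2.65118.
⟨E⟩ = 41.2389 meV, ⟨E²⟩ = 3609.34 meV².
C_V/k_B = (⟨E²⟩ − ⟨E⟩²)/(kT)² = (3609.34 − 1700.65)/7259.04 = 0.2629.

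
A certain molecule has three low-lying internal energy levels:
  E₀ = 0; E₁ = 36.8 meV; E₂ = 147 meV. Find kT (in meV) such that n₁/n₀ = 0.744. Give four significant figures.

n₁/n₀ = exp[−(E₁−E₀)/kT] = 0.744.
⇒ (E₁−E₀)/kT = ln(1/0.744) = ln(1.34409) = 0.295717.
kT = 36.8 meV / 0.295717 = 124.4 meV.

124.4 meV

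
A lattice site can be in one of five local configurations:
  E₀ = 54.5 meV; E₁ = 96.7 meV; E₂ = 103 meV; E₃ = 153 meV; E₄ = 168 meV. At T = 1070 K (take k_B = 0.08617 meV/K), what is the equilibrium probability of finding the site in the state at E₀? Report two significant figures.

0.35

k_BT = 0.08617 × 1070 K = 92.20 meV.
Eᵢ/kT = 0.5911, 1.049, 1.117, 1.659, 1.822.
Z = Σ e^(−Eᵢ/kT) = e^(−0.5911) + e^(−1.049) + e^(−1.117) + e^(−1.659) + e^(−1.822) = 0.5537 + 0.3503 + 0.3273 + 0.1903 + 0.1617 = 1.583.
P₀ = e^(−E₀/kT) / Z = 0.5537/1.583 = 0.35.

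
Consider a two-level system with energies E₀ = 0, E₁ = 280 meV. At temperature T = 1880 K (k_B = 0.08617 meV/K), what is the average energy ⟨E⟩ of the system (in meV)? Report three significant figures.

42.2 meV

k_BT = 0.08617 × 1880 K = 162.00 meV.
Eᵢ/kT = 0, 1.7284.
Z = Σ e^(−Eᵢ/kT) = e^(−0) + e^(−1.7284) = 1.0000 + 0.17757 = 1.1776.
⟨E⟩ = Σ Eᵢ e^(−Eᵢ/kT) / Z = (0·1.0000 + 280·0.17757) / 1.1776 = 42.2 meV.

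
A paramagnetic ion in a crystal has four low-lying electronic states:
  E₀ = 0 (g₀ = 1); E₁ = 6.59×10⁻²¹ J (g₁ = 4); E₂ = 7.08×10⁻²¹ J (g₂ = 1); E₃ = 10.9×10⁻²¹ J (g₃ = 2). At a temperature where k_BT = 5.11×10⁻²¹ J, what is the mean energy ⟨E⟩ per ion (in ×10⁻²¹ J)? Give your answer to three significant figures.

Eᵢ/kT = 0, 1.2896, 1.3855, 2.1331.
Z = Σ gᵢe^(−Eᵢ/kT) = 1·e^(−0) + 4·e^(−1.2896) + 1·e^(−1.3855) + 2·e^(−2.1331) = 1.0000 + 1.1015 + 0.25020 + 0.23694 = 2.5886.
⟨E⟩ = Σ Eᵢ gᵢe^(−Eᵢ/kT) / Z = (0·1.0000 + 6.59·1.1015 + 7.08·0.25020 + 10.9·0.23694) / 2.5886 = 4.49 ×10⁻²¹ J.

4.49 ×10⁻²¹ J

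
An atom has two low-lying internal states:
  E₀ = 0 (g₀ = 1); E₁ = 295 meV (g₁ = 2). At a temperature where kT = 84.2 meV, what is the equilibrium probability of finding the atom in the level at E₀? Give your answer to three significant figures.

0.943

Eᵢ/kT = 0, 3.5036.
Z = Σ gᵢe^(−Eᵢ/kT) = 1·e^(−0) + 2·e^(−3.5036) = 1.0000 + 0.060178 = 1.0602.
P₀ = g₀ e^(−E₀/kT) / Z = 1.0000/1.0602 = 0.943.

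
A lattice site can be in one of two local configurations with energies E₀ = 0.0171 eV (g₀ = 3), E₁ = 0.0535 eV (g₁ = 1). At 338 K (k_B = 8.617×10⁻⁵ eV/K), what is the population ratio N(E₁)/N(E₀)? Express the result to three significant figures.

0.0955

k_BT = 8.617×10⁻⁵ × 338 K = 0.029125 eV.
n₁/n₀ = (g₁/g₀) exp[−(E₁−E₀)/kT] = (1/3) × exp(−(0.0364 eV)/(0.029125 eV)) = (1/3) × exp(-1.2498) = 0.0955.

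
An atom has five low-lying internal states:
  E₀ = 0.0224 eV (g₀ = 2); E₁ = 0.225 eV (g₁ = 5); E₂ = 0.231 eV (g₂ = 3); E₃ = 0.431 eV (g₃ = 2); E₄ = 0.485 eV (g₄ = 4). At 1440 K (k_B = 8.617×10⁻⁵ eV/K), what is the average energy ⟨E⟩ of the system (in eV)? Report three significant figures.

0.127 eV

k_BT = 8.617×10⁻⁵ × 1440 K = 0.12408 eV.
Eᵢ/kT = 0.18053, 1.8133, 1.8617, 3.4736, 3.9088.
Z = Σ gᵢe^(−Eᵢ/kT) = 2·e^(−0.18053) + 5·e^(−1.8133) + 3·e^(−1.8617) + 2·e^(−3.4736) + 4·e^(−3.9088) = 1.6697 + 0.81557 + 0.46622 + 0.062010 + 0.080258 = 3.0938.
⟨E⟩ = Σ Eᵢ gᵢe^(−Eᵢ/kT) / Z = (0.0224·1.6697 + 0.225·0.81557 + 0.231·0.46622 + 0.431·0.062010 + 0.485·0.080258) / 3.0938 = 0.127 eV.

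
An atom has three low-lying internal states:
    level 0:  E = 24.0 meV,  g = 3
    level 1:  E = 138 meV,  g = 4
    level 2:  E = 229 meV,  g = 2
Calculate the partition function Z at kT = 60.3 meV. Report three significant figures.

Eᵢ/kT = 0.39801, 2.2886, 3.7977.
Z = Σ gᵢe^(−Eᵢ/kT) = 3·e^(−0.39801) + 4·e^(−2.2886) + 2·e^(−3.7977) = 2.0150 + 0.40563 + 0.044845 = 2.4655.

Z = 2.47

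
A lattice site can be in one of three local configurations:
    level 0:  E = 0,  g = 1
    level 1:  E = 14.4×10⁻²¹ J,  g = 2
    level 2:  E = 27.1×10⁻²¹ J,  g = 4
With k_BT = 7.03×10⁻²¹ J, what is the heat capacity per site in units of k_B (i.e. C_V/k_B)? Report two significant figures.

Eᵢ/kT = 0, 2.048, 3.855.
Z = Σ gᵢe^(−Eᵢ/kT) = 1·e^(−0) + 2·e^(−2.048) + 4·e^(−3.855) = 1.000 + 0.2580 + 0.08469 = 1.343.
⟨E⟩ = 4.475, ⟨E²⟩ = 86.15.
C_V/k_B = (⟨E²⟩ − ⟨E⟩²)/(kT)² = (86.15 − 20.03)/49.42 = 1.3.

1.3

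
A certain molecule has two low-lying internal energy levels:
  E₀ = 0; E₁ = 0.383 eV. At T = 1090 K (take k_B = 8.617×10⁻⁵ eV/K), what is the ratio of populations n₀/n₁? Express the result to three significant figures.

k_BT = 8.617×10⁻⁵ × 1090 K = 0.093925 eV.
n₀/n₁ = exp[−(E₀−E₁)/kT] = exp(−(-0.383 eV)/(0.093925 eV)) = exp(4.0777) = 59.0.

59.0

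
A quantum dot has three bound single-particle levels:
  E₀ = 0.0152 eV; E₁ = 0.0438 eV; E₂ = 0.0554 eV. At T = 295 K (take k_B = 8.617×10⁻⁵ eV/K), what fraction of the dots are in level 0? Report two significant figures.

0.65

k_BT = 8.617×10⁻⁵ × 295 K = 0.02542 eV.
Eᵢ/kT = 0.5980, 1.723, 2.179.
Z = Σ e^(−Eᵢ/kT) = e^(−0.5980) + e^(−1.723) + e^(−2.179) = 0.5499 + 0.1785 + 0.1132 = 0.8416.
P₀ = e^(−E₀/kT) / Z = 0.5499/0.8416 = 0.65.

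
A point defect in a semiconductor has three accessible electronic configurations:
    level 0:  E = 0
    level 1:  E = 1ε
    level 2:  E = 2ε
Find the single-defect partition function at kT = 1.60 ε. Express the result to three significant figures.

Z = 1.82

Eᵢ/kT = 0, 0.62500, 1.2500.
Z = Σ e^(−Eᵢ/kT) = e^(−0) + e^(−0.62500) + e^(−1.2500) = 1.0000 + 0.53526 + 0.28650 = 1.8218.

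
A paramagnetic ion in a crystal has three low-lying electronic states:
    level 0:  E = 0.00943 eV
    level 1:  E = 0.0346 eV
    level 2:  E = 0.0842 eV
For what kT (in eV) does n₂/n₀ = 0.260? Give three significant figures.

0.0555 eV

n₂/n₀ = exp[−(E₂−E₀)/kT] = 0.260.
⇒ (E₂−E₀)/kT = ln(1/0.260) = ln(3.8462) = 1.3471.
kT = 0.07477 eV / 1.3471 = 0.0555 eV.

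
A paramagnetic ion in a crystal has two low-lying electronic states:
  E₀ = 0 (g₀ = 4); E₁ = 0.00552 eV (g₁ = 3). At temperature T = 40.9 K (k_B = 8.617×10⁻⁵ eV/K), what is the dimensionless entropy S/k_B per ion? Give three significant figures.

1.74

k_BT = 8.617×10⁻⁵ × 40.9 K = 0.0035244 eV.
Eᵢ/kT = 0, 1.5662.
Z = Σ gᵢe^(−Eᵢ/kT) = 4·e^(−0) + 3·e^(−1.5662) = 4.0000 + 0.62651 = 4.6265.
⟨E⟩ = Σ EᵢPᵢ = 0.00074751 eV.
S/k_B = ln Z + ⟨E⟩/kT = ln(4.6265) + 0.00074751/0.0035244 = 1.5318 + 0.21210 = 1.74.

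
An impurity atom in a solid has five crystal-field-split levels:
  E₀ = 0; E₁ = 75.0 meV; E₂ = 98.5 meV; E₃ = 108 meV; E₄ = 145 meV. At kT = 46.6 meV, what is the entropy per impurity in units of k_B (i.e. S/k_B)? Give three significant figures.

1.03

Eᵢ/kT = 0, 1.6094, 2.1137, 2.3176, 3.1116.
Z = Σ e^(−Eᵢ/kT) = e^(−0) + e^(−1.6094) + e^(−2.1137) + e^(−2.3176) + e^(−3.1116) = 1.0000 + 0.20001 + 0.12079 + 0.098510 + 0.044530 = 1.4638.
⟨E⟩ = Σ EᵢPᵢ = 30.055 meV.
S/k_B = ln Z + ⟨E⟩/kT = ln(1.4638) + 30.055/46.6 = 0.38104 + 0.64496 = 1.03.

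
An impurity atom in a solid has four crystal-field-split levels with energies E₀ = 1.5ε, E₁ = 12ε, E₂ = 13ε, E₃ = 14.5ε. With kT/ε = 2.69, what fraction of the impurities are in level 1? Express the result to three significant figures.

0.0194

Eᵢ/kT = 0.55762, 4.4610, 4.8327, 5.3903.
Z = Σ e^(−Eᵢ/kT) = e^(−0.55762) + e^(−4.4610) + e^(−4.8327) + e^(−5.3903) = 0.57257 + 0.011551 + 0.0079650 + 0.0045606 = 0.59665.
P₁ = e^(−E₁/kT) / Z = 0.011551/0.59665 = 0.0194.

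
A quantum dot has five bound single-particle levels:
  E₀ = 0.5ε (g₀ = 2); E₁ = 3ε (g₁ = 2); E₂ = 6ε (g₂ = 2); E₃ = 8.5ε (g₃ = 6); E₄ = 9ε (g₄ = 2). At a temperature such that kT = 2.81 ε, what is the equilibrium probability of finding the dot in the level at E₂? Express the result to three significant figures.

Eᵢ/kT = 0.17794, 1.0676, 2.1352, 3.0249, 3.2028.
Z = Σ gᵢe^(−Eᵢ/kT) = 2·e^(−0.17794) + 2·e^(−1.0676) + 2·e^(−2.1352) + 6·e^(−3.0249) + 2·e^(−3.2028) = 1.6740 + 0.68767 + 0.23644 + 0.29138 + 0.081296 = 2.9708.
P₂ = g₂ e^(−E₂/kT) / Z = 0.23644/2.9708 = 0.0796.

0.0796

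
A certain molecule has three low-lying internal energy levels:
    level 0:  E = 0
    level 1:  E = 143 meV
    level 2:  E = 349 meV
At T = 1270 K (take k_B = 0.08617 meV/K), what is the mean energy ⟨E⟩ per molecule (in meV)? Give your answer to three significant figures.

40.5 meV

k_BT = 0.08617 × 1270 K = 109.44 meV.
Eᵢ/kT = 0, 1.3067, 3.1890.
Z = Σ e^(−Eᵢ/kT) = e^(−0) + e^(−1.3067) + e^(−3.1890) = 1.0000 + 0.27071 + 0.041213 = 1.3119.
⟨E⟩ = Σ Eᵢ e^(−Eᵢ/kT) / Z = (0·1.0000 + 143·0.27071 + 349·0.041213) / 1.3119 = 40.5 meV.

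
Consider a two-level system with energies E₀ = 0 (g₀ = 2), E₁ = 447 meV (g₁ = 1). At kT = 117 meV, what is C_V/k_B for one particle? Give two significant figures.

0.16

Eᵢ/kT = 0, 3.821.
Z = Σ gᵢe^(−Eᵢ/kT) = 2·e^(−0) + 1·e^(−3.821) = 2.000 + 0.02191 = 2.022.
⟨E⟩ = 4.844 meV, ⟨E²⟩ = 2165 meV².
C_V/k_B = (⟨E²⟩ − ⟨E⟩²)/(kT)² = (2165 − 23.46)/13690 = 0.16.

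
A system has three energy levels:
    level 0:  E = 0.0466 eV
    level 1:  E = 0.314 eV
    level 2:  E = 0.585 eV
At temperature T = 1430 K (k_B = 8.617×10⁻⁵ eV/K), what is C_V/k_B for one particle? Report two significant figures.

0.62

k_BT = 8.617×10⁻⁵ × 1430 K = 0.1232 eV.
Eᵢ/kT = 0.3782, 2.549, 4.748.
Z = Σ e^(−Eᵢ/kT) = e^(−0.3782) + e^(−2.549) + e^(−4.748) = 0.6851 + 0.07816 + 0.008669 = 0.7719.
⟨E⟩ = 0.07972 eV, ⟨E²⟩ = 0.01575 eV².
C_V/k_B = (⟨E²⟩ − ⟨E⟩²)/(kT)² = (0.01575 − 0.006355)/0.01518 = 0.62.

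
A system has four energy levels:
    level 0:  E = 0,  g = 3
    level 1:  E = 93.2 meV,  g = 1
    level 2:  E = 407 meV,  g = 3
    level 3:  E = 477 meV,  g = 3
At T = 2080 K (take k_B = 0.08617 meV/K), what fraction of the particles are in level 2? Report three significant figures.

k_BT = 0.08617 × 2080 K = 179.23 meV.
Eᵢ/kT = 0, 0.52000, 2.2708, 2.6614.
Z = Σ gᵢe^(−Eᵢ/kT) = 3·e^(−0) + 1·e^(−0.52000) + 3·e^(−2.2708) + 3·e^(−2.6614) = 3.0000 + 0.59452 + 0.30969 + 0.20955 = 4.1138.
P₂ = g₂ e^(−E₂/kT) / Z = 0.30969/4.1138 = 0.0753.

0.0753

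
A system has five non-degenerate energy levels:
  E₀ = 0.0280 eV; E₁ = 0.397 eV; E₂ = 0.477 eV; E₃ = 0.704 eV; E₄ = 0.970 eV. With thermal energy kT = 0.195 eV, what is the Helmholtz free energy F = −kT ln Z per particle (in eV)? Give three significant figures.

Eᵢ/kT = 0.14359, 2.0359, 2.4462, 3.6103, 4.9744.
Z = Σ e^(−Eᵢ/kT) = e^(−0.14359) + e^(−2.0359) + e^(−2.4462) + e^(−3.6103) + e^(−4.9744) = 0.86624 + 0.13056 + 0.086622 + 0.027044 + 0.0069127 = 1.1174.
F = −kT ln Z = −0.195 × ln(1.1174) = −0.195 × 0.11100 = -0.0216 eV.

-0.0216 eV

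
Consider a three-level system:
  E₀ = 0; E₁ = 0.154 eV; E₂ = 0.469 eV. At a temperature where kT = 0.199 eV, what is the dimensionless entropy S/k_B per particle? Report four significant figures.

Eᵢ/kT = 0, 0.773869, 2.35678.
Z = Σ e^(−Eᵢ/kT) = e^(−0) + e^(−0.773869) + e^(−2.35678) = 1.00000 + 0.461225 + 0.0947247 = 1.55595.
⟨E⟩ = Σ EᵢPᵢ = 0.0742020 eV.
S/k_B = ln Z + ⟨E⟩/kT = ln(1.55595) + 0.0742020/0.199 = 0.442086 + 0.372874 = 0.8150.

0.8150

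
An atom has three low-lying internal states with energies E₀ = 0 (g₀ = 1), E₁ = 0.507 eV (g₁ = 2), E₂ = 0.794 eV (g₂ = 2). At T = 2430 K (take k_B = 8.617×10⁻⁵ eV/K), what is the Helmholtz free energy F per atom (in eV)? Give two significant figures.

k_BT = 8.617×10⁻⁵ × 2430 K = 0.2094 eV.
Eᵢ/kT = 0, 2.421, 3.792.
Z = Σ gᵢe^(−Eᵢ/kT) = 1·e^(−0) + 2·e^(−2.421) + 2·e^(−3.792) = 1.000 + 0.1777 + 0.04510 = 1.223.
F = −kT ln Z = −0.2094 × ln(1.223) = −0.2094 × 0.2013 = -0.042 eV.

-0.042 eV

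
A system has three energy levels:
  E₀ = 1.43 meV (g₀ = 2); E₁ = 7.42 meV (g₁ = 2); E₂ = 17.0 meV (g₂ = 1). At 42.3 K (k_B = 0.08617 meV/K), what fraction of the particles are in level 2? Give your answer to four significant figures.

0.005815

k_BT = 0.08617 × 42.3 K = 3.64499 meV.
Eᵢ/kT = 0.392319, 2.03567, 4.66394.
Z = Σ gᵢe^(−Eᵢ/kT) = 2·e^(−0.392319) + 2·e^(−2.03567) + 1·e^(−4.66394) = 1.35098 + 0.261186 + 0.00942924 = 1.62160.
P₂ = g₂ e^(−E₂/kT) / Z = 0.00942924/1.62160 = 0.005815.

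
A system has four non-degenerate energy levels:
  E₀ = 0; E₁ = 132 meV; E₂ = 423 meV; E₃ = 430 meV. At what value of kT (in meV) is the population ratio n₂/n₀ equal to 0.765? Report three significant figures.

n₂/n₀ = exp[−(E₂−E₀)/kT] = 0.765.
⇒ (E₂−E₀)/kT = ln(1/0.765) = ln(1.3072) = 0.26789.
kT = 423 meV / 0.26789 = 1580 meV.

1580 meV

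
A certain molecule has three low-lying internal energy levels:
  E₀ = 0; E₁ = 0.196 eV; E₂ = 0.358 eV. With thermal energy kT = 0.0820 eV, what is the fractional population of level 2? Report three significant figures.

Eᵢ/kT = 0, 2.3902, 4.3659.
Z = Σ e^(−Eᵢ/kT) = e^(−0) + e^(−2.3902) + e^(−4.3659) = 1.0000 + 0.091611 + 0.012703 = 1.1043.
P₂ = e^(−E₂/kT) / Z = 0.012703/1.1043 = 0.0115.

0.0115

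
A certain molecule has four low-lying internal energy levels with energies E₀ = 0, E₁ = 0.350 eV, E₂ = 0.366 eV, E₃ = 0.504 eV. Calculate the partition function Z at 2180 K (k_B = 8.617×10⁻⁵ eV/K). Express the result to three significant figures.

k_BT = 8.617×10⁻⁵ × 2180 K = 0.18785 eV.
Eᵢ/kT = 0, 1.8632, 1.9484, 2.6830.
Z = Σ e^(−Eᵢ/kT) = e^(−0) + e^(−1.8632) + e^(−1.9484) + e^(−2.6830) = 1.0000 + 0.15518 + 0.14250 + 0.068358 = 1.3660.

Z = 1.37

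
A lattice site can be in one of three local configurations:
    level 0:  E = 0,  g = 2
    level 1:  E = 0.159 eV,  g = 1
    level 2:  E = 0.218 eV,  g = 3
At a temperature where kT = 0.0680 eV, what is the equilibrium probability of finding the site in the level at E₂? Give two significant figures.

Eᵢ/kT = 0, 2.338, 3.206.
Z = Σ gᵢe^(−Eᵢ/kT) = 2·e^(−0) + 1·e^(−2.338) + 3·e^(−3.206) = 2.000 + 0.09652 + 0.1216 = 2.218.
P₂ = g₂ e^(−E₂/kT) / Z = 0.1216/2.218 = 0.055.

0.055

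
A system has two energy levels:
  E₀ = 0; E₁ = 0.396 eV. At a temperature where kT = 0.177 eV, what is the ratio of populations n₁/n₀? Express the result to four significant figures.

0.1067

n₁/n₀ = exp[−(E₁−E₀)/kT] = exp(−(0.396 eV)/(0.177 eV)) = exp(-2.23729) = 0.1067.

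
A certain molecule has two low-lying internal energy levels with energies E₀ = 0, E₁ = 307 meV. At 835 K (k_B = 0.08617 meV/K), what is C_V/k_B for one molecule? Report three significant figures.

0.248

k_BT = 0.08617 × 835 K = 71.952 meV.
Eᵢ/kT = 0, 4.2667.
Z = Σ e^(−Eᵢ/kT) = e^(−0) + e^(−4.2667) = 1.0000 + 0.014028 = 1.0140.
⟨E⟩ = 4.2471 meV, ⟨E²⟩ = 1303.9 meV².
C_V/k_B = (⟨E²⟩ − ⟨E⟩²)/(kT)² = (1303.9 − 18.038)/5177.1 = 0.248.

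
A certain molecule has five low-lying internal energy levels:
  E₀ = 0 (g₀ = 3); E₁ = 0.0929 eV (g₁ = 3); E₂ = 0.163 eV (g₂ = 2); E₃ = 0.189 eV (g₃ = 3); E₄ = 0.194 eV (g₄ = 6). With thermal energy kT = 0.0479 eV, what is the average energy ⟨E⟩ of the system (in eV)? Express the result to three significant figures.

0.0224 eV

Eᵢ/kT = 0, 1.9395, 3.4029, 3.9457, 4.0501.
Z = Σ gᵢe^(−Eᵢ/kT) = 3·e^(−0) + 3·e^(−1.9395) + 2·e^(−3.4029) + 3·e^(−3.9457) + 6·e^(−4.0501) = 3.0000 + 0.43133 + 0.066553 + 0.058013 + 0.10452 = 3.6604.
⟨E⟩ = Σ Eᵢ gᵢe^(−Eᵢ/kT) / Z = (0·3.0000 + 0.0929·0.43133 + 0.163·0.066553 + 0.189·0.058013 + 0.194·0.10452) / 3.6604 = 0.0224 eV.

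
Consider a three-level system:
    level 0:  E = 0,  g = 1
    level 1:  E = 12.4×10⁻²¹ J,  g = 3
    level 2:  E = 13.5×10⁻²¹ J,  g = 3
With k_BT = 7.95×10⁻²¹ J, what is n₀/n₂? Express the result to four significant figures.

1.821

n₀/n₂ = (g₀/g₂) exp[−(E₀−E₂)/kT] = (1/3) × exp(−(-13.5 ×10⁻²¹ J)/(7.95 ×10⁻²¹ J)) = (1/3) × exp(1.69811) = 1.821.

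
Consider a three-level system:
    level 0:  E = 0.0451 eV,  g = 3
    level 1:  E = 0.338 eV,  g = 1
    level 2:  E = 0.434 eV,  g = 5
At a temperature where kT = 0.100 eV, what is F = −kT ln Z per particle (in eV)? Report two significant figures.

Eᵢ/kT = 0.4510, 3.380, 4.340.
Z = Σ gᵢe^(−Eᵢ/kT) = 3·e^(−0.4510) + 1·e^(−3.380) + 5·e^(−4.340) = 1.911 + 0.03405 + 0.06518 = 2.010.
F = −kT ln Z = −0.100 × ln(2.010) = −0.100 × 0.6981 = -0.070 eV.

-0.070 eV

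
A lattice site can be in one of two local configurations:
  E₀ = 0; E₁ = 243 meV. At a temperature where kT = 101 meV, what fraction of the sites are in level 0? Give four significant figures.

Eᵢ/kT = 0, 2.40594.
Z = Σ e^(−Eᵢ/kT) = e^(−0) + e^(−2.40594) = 1.00000 + 0.0901807 = 1.09018.
P₀ = e^(−E₀/kT) / Z = 1.00000/1.09018 = 0.9173.

0.9173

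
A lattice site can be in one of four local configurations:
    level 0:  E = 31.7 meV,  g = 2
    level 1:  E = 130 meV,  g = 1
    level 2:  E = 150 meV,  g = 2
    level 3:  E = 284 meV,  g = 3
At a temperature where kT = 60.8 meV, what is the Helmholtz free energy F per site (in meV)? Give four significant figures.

-24.77 meV

Eᵢ/kT = 0.521382, 2.13816, 2.46711, 4.67105.
Z = Σ gᵢe^(−Eᵢ/kT) = 2·e^(−0.521382) + 1·e^(−2.13816) + 2·e^(−2.46711) + 3·e^(−4.67105) = 1.18740 + 0.117872 + 0.169659 + 0.0280873 = 1.50302.
F = −kT ln Z = −60.8 × ln(1.50302) = −60.8 × 0.407476 = -24.77 meV.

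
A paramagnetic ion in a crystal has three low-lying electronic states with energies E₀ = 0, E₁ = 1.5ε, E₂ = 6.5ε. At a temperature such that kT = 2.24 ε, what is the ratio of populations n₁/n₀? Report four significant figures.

n₁/n₀ = exp[−(E₁−E₀)/kT] = exp(−(1.5ε)/(2.24ε)) = exp(-0.669643) = 0.5119.

0.5119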